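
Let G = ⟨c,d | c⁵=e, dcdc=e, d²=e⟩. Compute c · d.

Compute c · d by multiplying left to right and reducing via the relations at each step:
  c · d = cd

Answer: cd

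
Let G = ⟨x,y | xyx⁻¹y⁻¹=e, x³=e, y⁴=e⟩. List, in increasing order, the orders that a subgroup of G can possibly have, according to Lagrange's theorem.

|G| = 12 = 2² · 3. By Lagrange's theorem the order of any subgroup divides 12; the divisors of 12 are 1, 2, 3, 4, 6, 12.

Answer: 1, 2, 3, 4, 6, 12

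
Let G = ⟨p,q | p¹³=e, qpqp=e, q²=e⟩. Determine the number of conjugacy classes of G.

The conjugacy classes (representative and size) are:
  [e] (size 1), [p¹²] (size 2), [p¹¹] (size 2), [p³] (size 2), [p⁴] (size 2), [p⁸] (size 2), [p⁶] (size 2), [q] (size 13).
Class equation: 1 + 2 + 2 + 2 + 2 + 2 + 2 + 13 = 26 = |G|. So G has 8 conjugacy classes.

Answer: 8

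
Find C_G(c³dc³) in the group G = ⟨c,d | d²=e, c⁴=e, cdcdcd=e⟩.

⟨c³dc³⟩ ⊆ C_G(c³dc³) since powers of c³dc³ commute with c³dc³; so |C_G(c³dc³)| ≥ |⟨c³dc³⟩| = 4.
By orbit–stabilizer, |C_G(c³dc³)| = |G| / |conj. class of c³dc³| = 24 / 6 = 4.
The 4 elements commuting with c³dc³ are {e, cdc, c³dc³, dc²d}.

Answer: {e, cdc, c³dc³, dc²d}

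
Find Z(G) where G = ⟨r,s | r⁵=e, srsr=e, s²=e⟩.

An element z ∈ Z(G) iff z commutes with every generator.
For example e is central: e·r = r = r·e; e·s = s = s·e.
Whereas r ∉ Z(G) since r·s = rs ≠ r⁴s = s·r.
Checking each of the 10 elements this way gives Z(G) = {e}, of order 1.

Answer: {e}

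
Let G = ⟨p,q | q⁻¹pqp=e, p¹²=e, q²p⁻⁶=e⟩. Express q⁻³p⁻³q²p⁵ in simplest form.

Multiply left to right, reducing at each step:
  q · p⁻³ = p³q
  (p³q) · q² = p³q⁻¹
  (p³q⁻¹) · p⁵ = p⁴q

Answer: p⁴q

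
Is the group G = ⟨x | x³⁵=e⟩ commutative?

G has a single generator, so G is cyclic and hence abelian.

Answer: Yes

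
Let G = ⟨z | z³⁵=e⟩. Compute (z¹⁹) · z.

Compute (z¹⁹) · z by multiplying left to right and reducing via the relations at each step:
  (z¹⁹) · z = z²⁰

Answer: z²⁰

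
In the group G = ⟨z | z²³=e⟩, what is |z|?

Compute successive powers until reaching e:
  z¹ = z, z² = z², z³ = z³, z⁴ = z⁴, z⁵ = z⁵, z⁶ = z⁶, z⁷ = z⁷, z⁸ = z⁸, z⁹ = z⁹, z¹⁰ = z¹⁰, z¹¹ = z¹¹, z¹² = z¹², z¹³ = z¹³, z¹⁴ = z¹⁴, z¹⁵ = z¹⁵, z¹⁶ = z¹⁶, z¹⁷ = z¹⁷, z¹⁸ = z¹⁸, z¹⁹ = z¹⁹, z²⁰ = z²⁰, z²¹ = z²¹, z²² = z²², z²³ = e.
The smallest positive k with zᵏ = e is 23.

Answer: 23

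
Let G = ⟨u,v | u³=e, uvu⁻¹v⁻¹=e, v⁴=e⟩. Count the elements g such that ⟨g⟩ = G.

G is cyclic of order 12. An element generates G iff its order is 12, and a cyclic group of order 12 has exactly φ(12) = 4 such elements.

Answer: 4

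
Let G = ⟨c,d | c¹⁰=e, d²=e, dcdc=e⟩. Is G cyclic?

Every cyclic group is abelian. But c·d = cd while d·c = c⁹d, so c·d ≠ d·c and G is not abelian. Hence G is not cyclic.

Answer: No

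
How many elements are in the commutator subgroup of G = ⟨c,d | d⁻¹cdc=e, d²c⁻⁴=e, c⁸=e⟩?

G' = [G, G] is generated by all commutators. The generator-pair commutators are: [c, d] = c².
The subgroup they normally generate is {e, c², c⁴, c⁶}, of order 4.
Check: |G/G'| = 16/4 = 4 is the order of the abelianisation.

Answer: 4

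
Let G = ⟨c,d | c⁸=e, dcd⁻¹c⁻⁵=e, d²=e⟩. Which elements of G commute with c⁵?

⟨c⁵⟩ ⊆ C_G(c⁵) since powers of c⁵ commute with c⁵; so |C_G(c⁵)| ≥ |⟨c⁵⟩| = 8.
By orbit–stabilizer, |C_G(c⁵)| = |G| / |conj. class of c⁵| = 16 / 2 = 8.
The 8 elements commuting with c⁵ are {e, c, c², c³, c⁴, c⁵, c⁶, c⁷}.

Answer: {e, c, c², c³, c⁴, c⁵, c⁶, c⁷}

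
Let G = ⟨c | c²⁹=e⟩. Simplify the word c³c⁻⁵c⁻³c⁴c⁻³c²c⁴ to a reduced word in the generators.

Multiply left to right, reducing at each step:
  (c³) · c⁻⁵ = c²⁷
  (c²⁷) · c⁻³ = c²⁴
  (c²⁴) · c⁴ = c²⁸
  (c²⁸) · c⁻³ = c²⁵
  (c²⁵) · c² = c²⁷
  (c²⁷) · c⁴ = c²

Answer: c²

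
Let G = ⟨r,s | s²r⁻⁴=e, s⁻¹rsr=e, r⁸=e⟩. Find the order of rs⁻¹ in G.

Compute successive powers until reaching e:
  (rs⁻¹)¹ = rs⁻¹, (rs⁻¹)² = r⁴, (rs⁻¹)³ = rs, (rs⁻¹)⁴ = e.
The smallest positive k with (rs⁻¹)ᵏ = e is 4.

Answer: 4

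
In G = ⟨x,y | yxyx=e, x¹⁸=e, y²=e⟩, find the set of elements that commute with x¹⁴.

⟨x¹⁴⟩ ⊆ C_G(x¹⁴) since powers of x¹⁴ commute with x¹⁴; so |C_G(x¹⁴)| ≥ |⟨x¹⁴⟩| = 9.
By orbit–stabilizer, |C_G(x¹⁴)| = |G| / |conj. class of x¹⁴| = 36 / 2 = 18.
The 18 elements commuting with x¹⁴ are {e, x, x², x³, x⁴, x⁵, x⁶, x⁷, x⁸, x⁹, x¹⁰, x¹¹, x¹², x¹³, x¹⁴, x¹⁵, x¹⁶, x¹⁷}.

Answer: {e, x, x², x³, x⁴, x⁵, x⁶, x⁷, x⁸, x⁹, x¹⁰, x¹¹, x¹², x¹³, x¹⁴, x¹⁵, x¹⁶, x¹⁷}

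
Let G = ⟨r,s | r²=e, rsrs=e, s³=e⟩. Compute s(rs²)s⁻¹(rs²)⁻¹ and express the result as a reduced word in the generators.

[s, (rs²)] = s·(rs²)·s⁻¹·(rs²)⁻¹.
  s · (rs²) = rs
  (rs) · (s²) = r
  r · (rs²) = s²

Answer: s²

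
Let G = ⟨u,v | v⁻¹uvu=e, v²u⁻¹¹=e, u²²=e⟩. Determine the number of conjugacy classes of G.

The conjugacy classes (representative and size) are:
  [e] (size 1), [u²¹] (size 2), [u²] (size 2), [u³] (size 2), [u¹⁸] (size 2), [u¹⁷] (size 2), [u⁶] (size 2), [u⁷] (size 2), [u⁸] (size 2), [u¹³] (size 2), [u¹²] (size 2), [u¹¹] (size 1), [u¹⁰v] (size 11), [u⁷v] (size 11).
Class equation: 1 + 2 + 2 + 2 + 2 + 2 + 2 + 2 + 2 + 2 + 2 + 1 + 11 + 11 = 44 = |G|. So G has 14 conjugacy classes.

Answer: 14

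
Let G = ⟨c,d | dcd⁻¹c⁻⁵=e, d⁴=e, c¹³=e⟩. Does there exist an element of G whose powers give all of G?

Every cyclic group is abelian. But c·d = cd while d·c = c⁵d, so c·d ≠ d·c and G is not abelian. Hence G is not cyclic.

Answer: No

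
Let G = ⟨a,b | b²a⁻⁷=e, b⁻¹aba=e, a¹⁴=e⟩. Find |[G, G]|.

G' = [G, G] is generated by all commutators. The generator-pair commutators are: [a, b] = a².
The subgroup they normally generate is {e, a², a⁴, a⁶, a⁸, a¹⁰, a¹²}, of order 7.
Check: |G/G'| = 28/7 = 4 is the order of the abelianisation.

Answer: 7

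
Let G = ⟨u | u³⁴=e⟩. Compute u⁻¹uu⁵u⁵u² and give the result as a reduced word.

Multiply left to right, reducing at each step:
  (u³³) · u = e
  e · u⁵ = u⁵
  (u⁵) · u⁵ = u¹⁰
  (u¹⁰) · u² = u¹²

Answer: u¹²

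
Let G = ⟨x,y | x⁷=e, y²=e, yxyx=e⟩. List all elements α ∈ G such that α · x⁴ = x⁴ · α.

⟨x⁴⟩ ⊆ C_G(x⁴) since powers of x⁴ commute with x⁴; so |C_G(x⁴)| ≥ |⟨x⁴⟩| = 7.
By orbit–stabilizer, |C_G(x⁴)| = |G| / |conj. class of x⁴| = 14 / 2 = 7.
The 7 elements commuting with x⁴ are {e, x, x², x³, x⁴, x⁵, x⁶}.

Answer: {e, x, x², x³, x⁴, x⁵, x⁶}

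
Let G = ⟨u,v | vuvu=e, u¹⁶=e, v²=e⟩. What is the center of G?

An element z ∈ Z(G) iff z commutes with every generator.
For example u⁸ is central: (u⁸)·u = u⁹ = u·(u⁸); (u⁸)·v = u⁸v = v·(u⁸).
Whereas u ∉ Z(G) since u·v = uv ≠ u¹⁵v = v·u.
Checking each of the 32 elements this way gives Z(G) = {e, u⁸}, of order 2.

Answer: {e, u⁸}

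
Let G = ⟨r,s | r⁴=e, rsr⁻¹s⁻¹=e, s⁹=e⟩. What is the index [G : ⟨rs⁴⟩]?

First find ord(rs⁴) by computing successive powers:
  (rs⁴)¹ = rs⁴, (rs⁴)² = r²s⁸, (rs⁴)³ = r³s³, (rs⁴)⁴ = s⁷, (rs⁴)⁵ = rs², (rs⁴)⁶ = r²s⁶, (rs⁴)⁷ = r³s, (rs⁴)⁸ = s⁵, (rs⁴)⁹ = r, (rs⁴)¹⁰ = r²s⁴, (rs⁴)¹¹ = r³s⁸, (rs⁴)¹² = s³, (rs⁴)¹³ = rs⁷, (rs⁴)¹⁴ = r²s², (rs⁴)¹⁵ = r³s⁶, (rs⁴)¹⁶ = s, (rs⁴)¹⁷ = rs⁵, (rs⁴)¹⁸ = r², (rs⁴)¹⁹ = r³s⁴, (rs⁴)²⁰ = s⁸, (rs⁴)²¹ = rs³, (rs⁴)²² = r²s⁷, (rs⁴)²³ = r³s², (rs⁴)²⁴ = s⁶, (rs⁴)²⁵ = rs, (rs⁴)²⁶ = r²s⁵, (rs⁴)²⁷ = r³, (rs⁴)²⁸ = s⁴, (rs⁴)²⁹ = rs⁸, (rs⁴)³⁰ = r²s³, (rs⁴)³¹ = r³s⁷, (rs⁴)³² = s², (rs⁴)³³ = rs⁶, (rs⁴)³⁴ = r²s, (rs⁴)³⁵ = r³s⁵, (rs⁴)³⁶ = e.
So |⟨rs⁴⟩| = ord(rs⁴) = 36. With |G| = 36, by Lagrange [G : ⟨rs⁴⟩] = 36/36 = 1.

Answer: 1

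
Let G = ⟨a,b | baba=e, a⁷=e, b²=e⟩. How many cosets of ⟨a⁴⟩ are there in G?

First find ord(a⁴) by computing successive powers:
  (a⁴)¹ = a⁴, (a⁴)² = a, (a⁴)³ = a⁵, (a⁴)⁴ = a², (a⁴)⁵ = a⁶, (a⁴)⁶ = a³, (a⁴)⁷ = e.
So |⟨a⁴⟩| = ord(a⁴) = 7. With |G| = 14, by Lagrange [G : ⟨a⁴⟩] = 14/7 = 2.

Answer: 2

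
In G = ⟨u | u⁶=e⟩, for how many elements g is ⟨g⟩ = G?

G is cyclic of order 6. An element generates G iff its order is 6, and a cyclic group of order 6 has exactly φ(6) = 2 such elements.

Answer: 2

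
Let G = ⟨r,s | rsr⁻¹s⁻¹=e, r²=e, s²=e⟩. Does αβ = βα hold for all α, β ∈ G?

Each pair of generators commutes: r·s = rs = s·r. Since the generators pairwise commute, every element of G commutes with every other, so G is abelian.

Answer: Yes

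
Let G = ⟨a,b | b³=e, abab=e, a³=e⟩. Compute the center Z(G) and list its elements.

An element z ∈ Z(G) iff z commutes with every generator.
For example e is central: e·a = a = a·e; e·b = b = b·e.
Whereas a ∉ Z(G) since a·b = ab ≠ a²b² = b·a.
Checking each of the 12 elements this way gives Z(G) = {e}, of order 1.

Answer: {e}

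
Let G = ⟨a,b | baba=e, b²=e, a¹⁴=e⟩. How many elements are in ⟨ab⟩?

|⟨ab⟩| equals the order of ab. Compute successive powers until reaching e:
  (ab)¹ = ab, (ab)² = e.
The smallest positive k with (ab)ᵏ = e is 2, so |⟨ab⟩| = 2.

Answer: 2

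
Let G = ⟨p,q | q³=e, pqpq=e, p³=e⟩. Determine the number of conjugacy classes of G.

The conjugacy classes (representative and size) are:
  [e] (size 1), [qp²] (size 4), [q²p] (size 4), [p²q²] (size 3).
Class equation: 1 + 4 + 4 + 3 = 12 = |G|. So G has 4 conjugacy classes.

Answer: 4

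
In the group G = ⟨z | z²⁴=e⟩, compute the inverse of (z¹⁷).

The order of (z¹⁷) is 24 (smallest k with (z¹⁷)ᵏ = e), so (z¹⁷)⁻¹ = (z¹⁷)²³ = z⁷.
Check: (z¹⁷) · (z⁷) → (z¹⁷) · z⁷ = e, giving e as required.

Answer: z⁷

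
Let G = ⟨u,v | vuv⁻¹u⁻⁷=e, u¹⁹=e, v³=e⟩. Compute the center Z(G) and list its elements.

An element z ∈ Z(G) iff z commutes with every generator.
For example e is central: e·u = u = u·e; e·v = v = v·e.
Whereas u ∉ Z(G) since u·v = uv ≠ u⁷v = v·u.
Checking each of the 57 elements this way gives Z(G) = {e}, of order 1.

Answer: {e}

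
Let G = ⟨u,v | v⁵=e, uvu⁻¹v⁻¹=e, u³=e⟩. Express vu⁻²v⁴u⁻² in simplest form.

Multiply left to right, reducing at each step:
  v · u⁻² = uv
  (uv) · v⁴ = u
  u · u⁻² = u²

Answer: u²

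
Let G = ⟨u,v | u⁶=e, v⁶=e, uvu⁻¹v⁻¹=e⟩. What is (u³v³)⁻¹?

The order of (u³v³) is 2 (smallest k with (u³v³)ᵏ = e), so (u³v³)⁻¹ = (u³v³)¹ = u³v³.
Check: (u³v³) · (u³v³) → (u³v³) · u³ = v³;   (v³) · v³ = e, giving e as required.

Answer: u³v³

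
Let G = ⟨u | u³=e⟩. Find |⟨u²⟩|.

|⟨u²⟩| equals the order of u². Compute successive powers until reaching e:
  (u²)¹ = u², (u²)² = u, (u²)³ = e.
The smallest positive k with (u²)ᵏ = e is 3, so |⟨u²⟩| = 3.

Answer: 3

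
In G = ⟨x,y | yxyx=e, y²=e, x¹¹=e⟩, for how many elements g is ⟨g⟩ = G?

⟨g⟩ = G would require ord(g) = |G| = 22, but the maximum element order in G is 11 < 22. So G is not cyclic and no single element generates it: the count is 0.

Answer: 0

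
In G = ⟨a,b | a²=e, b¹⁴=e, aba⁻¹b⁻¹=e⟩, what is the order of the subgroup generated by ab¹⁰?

|⟨ab¹⁰⟩| equals the order of ab¹⁰. Compute successive powers until reaching e:
  (ab¹⁰)¹ = ab¹⁰, (ab¹⁰)² = b⁶, (ab¹⁰)³ = ab², (ab¹⁰)⁴ = b¹², (ab¹⁰)⁵ = ab⁸, (ab¹⁰)⁶ = b⁴, (ab¹⁰)⁷ = a, (ab¹⁰)⁸ = b¹⁰, (ab¹⁰)⁹ = ab⁶, (ab¹⁰)¹⁰ = b², (ab¹⁰)¹¹ = ab¹², (ab¹⁰)¹² = b⁸, (ab¹⁰)¹³ = ab⁴, (ab¹⁰)¹⁴ = e.
The smallest positive k with (ab¹⁰)ᵏ = e is 14, so |⟨ab¹⁰⟩| = 14.

Answer: 14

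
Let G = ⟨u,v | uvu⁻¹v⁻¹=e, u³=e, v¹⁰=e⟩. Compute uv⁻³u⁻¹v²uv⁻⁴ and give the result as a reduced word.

Multiply left to right, reducing at each step:
  u · v⁻³ = uv⁷
  (uv⁷) · u⁻¹ = v⁷
  (v⁷) · v² = v⁹
  (v⁹) · u = uv⁹
  (uv⁹) · v⁻⁴ = uv⁵

Answer: uv⁵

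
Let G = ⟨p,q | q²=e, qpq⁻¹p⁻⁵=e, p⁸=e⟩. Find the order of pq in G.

Compute successive powers until reaching e:
  (pq)¹ = pq, (pq)² = p⁶, (pq)³ = p⁷q, (pq)⁴ = p⁴, (pq)⁵ = p⁵q, (pq)⁶ = p², (pq)⁷ = p³q, (pq)⁸ = e.
The smallest positive k with (pq)ᵏ = e is 8.

Answer: 8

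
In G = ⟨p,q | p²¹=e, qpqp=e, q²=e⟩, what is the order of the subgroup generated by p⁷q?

|⟨p⁷q⟩| equals the order of p⁷q. Compute successive powers until reaching e:
  (p⁷q)¹ = p⁷q, (p⁷q)² = e.
The smallest positive k with (p⁷q)ᵏ = e is 2, so |⟨p⁷q⟩| = 2.

Answer: 2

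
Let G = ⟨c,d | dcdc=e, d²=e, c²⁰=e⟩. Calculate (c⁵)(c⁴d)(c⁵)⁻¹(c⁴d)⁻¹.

[(c⁵), (c⁴d)] = (c⁵)·(c⁴d)·(c⁵)⁻¹·(c⁴d)⁻¹.
  (c⁵) · (c⁴d) = c⁹d
  (c⁹d) · (c¹⁵) = c¹⁴d
  (c¹⁴d) · (c⁴d) = c¹⁰

Answer: c¹⁰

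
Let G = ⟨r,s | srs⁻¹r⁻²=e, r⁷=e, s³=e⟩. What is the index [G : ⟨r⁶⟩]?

First find ord(r⁶) by computing successive powers:
  (r⁶)¹ = r⁶, (r⁶)² = r⁵, (r⁶)³ = r⁴, (r⁶)⁴ = r³, (r⁶)⁵ = r², (r⁶)⁶ = r, (r⁶)⁷ = e.
So |⟨r⁶⟩| = ord(r⁶) = 7. With |G| = 21, by Lagrange [G : ⟨r⁶⟩] = 21/7 = 3.

Answer: 3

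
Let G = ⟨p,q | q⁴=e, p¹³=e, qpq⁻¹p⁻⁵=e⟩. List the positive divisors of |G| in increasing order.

|G| = 52 = 2² · 13. By Lagrange's theorem the order of any subgroup divides 52; the divisors of 52 are 1, 2, 4, 13, 26, 52.

Answer: 1, 2, 4, 13, 26, 52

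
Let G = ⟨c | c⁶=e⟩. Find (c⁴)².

Compute successive powers of (c⁴), reducing at each step:
  (c⁴)²: (c⁴) · c⁴ = c²

Answer: c²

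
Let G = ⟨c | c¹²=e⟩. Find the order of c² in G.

Compute successive powers until reaching e:
  (c²)¹ = c², (c²)² = c⁴, (c²)³ = c⁶, (c²)⁴ = c⁸, (c²)⁵ = c¹⁰, (c²)⁶ = e.
The smallest positive k with (c²)ᵏ = e is 6.

Answer: 6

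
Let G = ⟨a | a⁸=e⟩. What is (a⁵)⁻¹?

The order of (a⁵) is 8 (smallest k with (a⁵)ᵏ = e), so (a⁵)⁻¹ = (a⁵)⁷ = a³.
Check: (a⁵) · (a³) → (a⁵) · a³ = e, giving e as required.

Answer: a³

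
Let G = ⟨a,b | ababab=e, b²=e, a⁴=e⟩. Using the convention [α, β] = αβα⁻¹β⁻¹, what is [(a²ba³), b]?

[(a²ba³), b] = (a²ba³)·b·(a²ba³)⁻¹·b⁻¹.
  (a²ba³) · b = a³ba
  (a³ba) · (aba²) = aba²b
  (aba²b) · b = aba²

Answer: aba²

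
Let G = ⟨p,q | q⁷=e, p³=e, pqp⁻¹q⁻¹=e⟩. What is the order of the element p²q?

Compute successive powers until reaching e:
  (p²q)¹ = p²q, (p²q)² = pq², (p²q)³ = q³, (p²q)⁴ = p²q⁴, (p²q)⁵ = pq⁵, (p²q)⁶ = q⁶, (p²q)⁷ = p², (p²q)⁸ = pq, (p²q)⁹ = q², (p²q)¹⁰ = p²q³, (p²q)¹¹ = pq⁴, (p²q)¹² = q⁵, (p²q)¹³ = p²q⁶, (p²q)¹⁴ = p, (p²q)¹⁵ = q, (p²q)¹⁶ = p²q², (p²q)¹⁷ = pq³, (p²q)¹⁸ = q⁴, (p²q)¹⁹ = p²q⁵, (p²q)²⁰ = pq⁶, (p²q)²¹ = e.
The smallest positive k with (p²q)ᵏ = e is 21.

Answer: 21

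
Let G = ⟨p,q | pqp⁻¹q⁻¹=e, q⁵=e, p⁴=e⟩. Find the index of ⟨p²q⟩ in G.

First find ord(p²q) by computing successive powers:
  (p²q)¹ = p²q, (p²q)² = q², (p²q)³ = p²q³, (p²q)⁴ = q⁴, (p²q)⁵ = p², (p²q)⁶ = q, (p²q)⁷ = p²q², (p²q)⁸ = q³, (p²q)⁹ = p²q⁴, (p²q)¹⁰ = e.
So |⟨p²q⟩| = ord(p²q) = 10. With |G| = 20, by Lagrange [G : ⟨p²q⟩] = 20/10 = 2.

Answer: 2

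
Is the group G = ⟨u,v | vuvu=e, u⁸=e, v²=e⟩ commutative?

u·v = uv but v·u = u⁷v, so u·v ≠ v·u and G is not abelian.

Answer: No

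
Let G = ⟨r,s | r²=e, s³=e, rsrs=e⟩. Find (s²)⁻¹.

The order of (s²) is 3 (smallest k with (s²)ᵏ = e), so (s²)⁻¹ = (s²)² = s.
Check: (s²) · s → (s²) · s = e, giving e as required.

Answer: s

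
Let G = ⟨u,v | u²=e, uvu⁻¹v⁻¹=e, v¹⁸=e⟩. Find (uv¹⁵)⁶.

Compute successive powers of (uv¹⁵), reducing at each step:
  (uv¹⁵)²: (uv¹⁵) · u = v¹⁵;   (v¹⁵) · v¹⁵ = v¹²
  (uv¹⁵)³: (v¹²) · u = uv¹²;   (uv¹²) · v¹⁵ = uv⁹
  (uv¹⁵)⁴: (uv⁹) · u = v⁹;   (v⁹) · v¹⁵ = v⁶
  (uv¹⁵)⁵: (v⁶) · u = uv⁶;   (uv⁶) · v¹⁵ = uv³
  (uv¹⁵)⁶: (uv³) · u = v³;   (v³) · v¹⁵ = e

Answer: e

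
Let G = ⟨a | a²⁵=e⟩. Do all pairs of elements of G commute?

G has a single generator, so G is cyclic and hence abelian.

Answer: Yes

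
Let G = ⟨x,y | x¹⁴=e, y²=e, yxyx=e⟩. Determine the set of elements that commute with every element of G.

An element z ∈ Z(G) iff z commutes with every generator.
For example x⁷ is central: (x⁷)·x = x⁸ = x·(x⁷); (x⁷)·y = x⁷y = y·(x⁷).
Whereas x ∉ Z(G) since x·y = xy ≠ x¹³y = y·x.
Checking each of the 28 elements this way gives Z(G) = {e, x⁷}, of order 2.

Answer: {e, x⁷}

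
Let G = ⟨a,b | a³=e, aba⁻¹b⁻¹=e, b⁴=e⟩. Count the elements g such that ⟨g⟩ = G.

G is cyclic of order 12. An element generates G iff its order is 12, and a cyclic group of order 12 has exactly φ(12) = 4 such elements.

Answer: 4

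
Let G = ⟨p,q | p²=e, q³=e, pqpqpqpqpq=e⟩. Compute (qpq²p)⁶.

Compute successive powers of (qpq²p), reducing at each step:
  (qpq²p)²: (qpq²p) · q = qpq²pq;   (qpq²pq) · p = qpq²pqp;   (qpq²pqp) · q² = qpq²pqpq²;   (qpq²pqpq²) · p = qpq²pqpq²p
  (qpq²p)³: (qpq²pqpq²p) · q = qpq²pqpq²pq;   (qpq²pqpq²pq) · p = pqpq²pqpq²pq;   (pqpq²pqpq²pq) · q² = pqpq²pqpq²p;   (pqpq²pqpq²p) · p = pqpq²pqpq²
  (qpq²p)⁴: (pqpq²pqpq²) · q = pqpq²pqp;   (pqpq²pqp) · p = pqpq²pq;   (pqpq²pq) · q² = pqpq²p;   (pqpq²p) · p = pqpq²
  (qpq²p)⁵: (pqpq²) · q = pqp;   (pqp) · p = pq;   (pq) · q² = p;   p · p = e
  (qpq²p)⁶: e · q = q;   q · p = qp;   (qp) · q² = qpq²;   (qpq²) · p = qpq²p

Answer: qpq²p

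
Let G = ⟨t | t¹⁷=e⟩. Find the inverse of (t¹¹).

The order of (t¹¹) is 17 (smallest k with (t¹¹)ᵏ = e), so (t¹¹)⁻¹ = (t¹¹)¹⁶ = t⁶.
Check: (t¹¹) · (t⁶) → (t¹¹) · t⁶ = e, giving e as required.

Answer: t⁶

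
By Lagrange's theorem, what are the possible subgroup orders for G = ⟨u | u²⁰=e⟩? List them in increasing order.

|G| = 20 = 2² · 5. By Lagrange's theorem the order of any subgroup divides 20; the divisors of 20 are 1, 2, 4, 5, 10, 20.

Answer: 1, 2, 4, 5, 10, 20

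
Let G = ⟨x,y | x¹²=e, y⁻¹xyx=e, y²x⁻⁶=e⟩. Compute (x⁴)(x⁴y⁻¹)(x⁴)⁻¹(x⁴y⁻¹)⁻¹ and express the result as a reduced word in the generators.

[(x⁴), (x⁴y⁻¹)] = (x⁴)·(x⁴y⁻¹)·(x⁴)⁻¹·(x⁴y⁻¹)⁻¹.
  (x⁴) · (x⁴y⁻¹) = x²y
  (x²y) · (x⁸) = y⁻¹
  (y⁻¹) · (x⁴y) = x⁸

Answer: x⁸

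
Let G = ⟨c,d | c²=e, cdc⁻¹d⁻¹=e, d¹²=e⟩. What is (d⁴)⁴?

Compute successive powers of (d⁴), reducing at each step:
  (d⁴)²: (d⁴) · d⁴ = d⁸
  (d⁴)³: (d⁸) · d⁴ = e
  (d⁴)⁴: e · d⁴ = d⁴

Answer: d⁴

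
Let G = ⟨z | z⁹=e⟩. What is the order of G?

G is generated by a single element, so G is cyclic. The relator gives z⁹ = e and no smaller power is forced to be e, so the 9 powers {e, z, z², z³, z⁴, z⁵, z⁶, z⁷, z⁸} are distinct. Hence |G| = 9.

Answer: 9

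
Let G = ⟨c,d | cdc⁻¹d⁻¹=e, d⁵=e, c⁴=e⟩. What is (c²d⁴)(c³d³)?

Compute (c²d⁴) · (c³d³) by multiplying left to right and reducing via the relations at each step:
  (c²d⁴) · c³ = cd⁴
  (cd⁴) · d³ = cd²

Answer: cd²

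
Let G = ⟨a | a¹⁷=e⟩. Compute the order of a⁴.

Compute successive powers until reaching e:
  (a⁴)¹ = a⁴, (a⁴)² = a⁸, (a⁴)³ = a¹², (a⁴)⁴ = a¹⁶, (a⁴)⁵ = a³, (a⁴)⁶ = a⁷, (a⁴)⁷ = a¹¹, (a⁴)⁸ = a¹⁵, (a⁴)⁹ = a², (a⁴)¹⁰ = a⁶, (a⁴)¹¹ = a¹⁰, (a⁴)¹² = a¹⁴, (a⁴)¹³ = a, (a⁴)¹⁴ = a⁵, (a⁴)¹⁵ = a⁹, (a⁴)¹⁶ = a¹³, (a⁴)¹⁷ = e.
The smallest positive k with (a⁴)ᵏ = e is 17.

Answer: 17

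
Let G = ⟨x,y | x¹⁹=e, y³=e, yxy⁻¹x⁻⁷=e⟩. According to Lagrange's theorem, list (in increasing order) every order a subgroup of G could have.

|G| = 57 = 3 · 19. By Lagrange's theorem the order of any subgroup divides 57; the divisors of 57 are 1, 3, 19, 57.

Answer: 1, 3, 19, 57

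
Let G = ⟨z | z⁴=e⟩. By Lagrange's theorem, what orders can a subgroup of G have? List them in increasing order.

|G| = 4 = 2². By Lagrange's theorem the order of any subgroup divides 4; the divisors of 4 are 1, 2, 4.

Answer: 1, 2, 4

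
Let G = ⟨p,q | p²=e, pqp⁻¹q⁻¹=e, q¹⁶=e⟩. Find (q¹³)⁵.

Compute successive powers of (q¹³), reducing at each step:
  (q¹³)²: (q¹³) · q¹³ = q¹⁰
  (q¹³)³: (q¹⁰) · q¹³ = q⁷
  (q¹³)⁴: (q⁷) · q¹³ = q⁴
  (q¹³)⁵: (q⁴) · q¹³ = q

Answer: q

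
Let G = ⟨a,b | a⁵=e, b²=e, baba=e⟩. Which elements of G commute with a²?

⟨a²⟩ ⊆ C_G(a²) since powers of a² commute with a²; so |C_G(a²)| ≥ |⟨a²⟩| = 5.
By orbit–stabilizer, |C_G(a²)| = |G| / |conj. class of a²| = 10 / 2 = 5.
The 5 elements commuting with a² are {e, a, a², a³, a⁴}.

Answer: {e, a, a², a³, a⁴}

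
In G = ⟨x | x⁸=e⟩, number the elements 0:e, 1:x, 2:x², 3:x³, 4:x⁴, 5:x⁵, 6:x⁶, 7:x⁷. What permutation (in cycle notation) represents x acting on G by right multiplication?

(0 1 2 3 4 5 6 7)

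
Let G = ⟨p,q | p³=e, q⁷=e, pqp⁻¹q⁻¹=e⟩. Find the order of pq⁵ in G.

Compute successive powers until reaching e:
  (pq⁵)¹ = pq⁵, (pq⁵)² = p²q³, (pq⁵)³ = q, (pq⁵)⁴ = pq⁶, (pq⁵)⁵ = p²q⁴, (pq⁵)⁶ = q², (pq⁵)⁷ = p, (pq⁵)⁸ = p²q⁵, (pq⁵)⁹ = q³, (pq⁵)¹⁰ = pq, (pq⁵)¹¹ = p²q⁶, (pq⁵)¹² = q⁴, (pq⁵)¹³ = pq², (pq⁵)¹⁴ = p², (pq⁵)¹⁵ = q⁵, (pq⁵)¹⁶ = pq³, (pq⁵)¹⁷ = p²q, (pq⁵)¹⁸ = q⁶, (pq⁵)¹⁹ = pq⁴, (pq⁵)²⁰ = p²q², (pq⁵)²¹ = e.
The smallest positive k with (pq⁵)ᵏ = e is 21.

Answer: 21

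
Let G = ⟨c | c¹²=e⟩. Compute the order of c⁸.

Compute successive powers until reaching e:
  (c⁸)¹ = c⁸, (c⁸)² = c⁴, (c⁸)³ = e.
The smallest positive k with (c⁸)ᵏ = e is 3.

Answer: 3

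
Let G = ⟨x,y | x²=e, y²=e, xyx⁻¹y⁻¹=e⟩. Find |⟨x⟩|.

|⟨x⟩| equals the order of x. Compute successive powers until reaching e:
  x¹ = x, x² = e.
The smallest positive k with xᵏ = e is 2, so |⟨x⟩| = 2.

Answer: 2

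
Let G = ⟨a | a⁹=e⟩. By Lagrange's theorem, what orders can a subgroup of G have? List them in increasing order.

|G| = 9 = 3². By Lagrange's theorem the order of any subgroup divides 9; the divisors of 9 are 1, 3, 9.

Answer: 1, 3, 9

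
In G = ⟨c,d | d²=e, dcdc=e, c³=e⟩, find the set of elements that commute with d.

⟨d⟩ ⊆ C_G(d) since powers of d commute with d; so |C_G(d)| ≥ |⟨d⟩| = 2.
By orbit–stabilizer, |C_G(d)| = |G| / |conj. class of d| = 6 / 3 = 2.
The 2 elements commuting with d are {e, d}.

Answer: {e, d}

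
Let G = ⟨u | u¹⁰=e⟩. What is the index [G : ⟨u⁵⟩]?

First find ord(u⁵) by computing successive powers:
  (u⁵)¹ = u⁵, (u⁵)² = e.
So |⟨u⁵⟩| = ord(u⁵) = 2. With |G| = 10, by Lagrange [G : ⟨u⁵⟩] = 10/2 = 5.

Answer: 5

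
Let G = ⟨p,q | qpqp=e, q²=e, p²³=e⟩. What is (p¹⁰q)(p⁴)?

Compute (p¹⁰q) · (p⁴) by multiplying left to right and reducing via the relations at each step:
  (p¹⁰q) · p⁴ = p⁶q

Answer: p⁶q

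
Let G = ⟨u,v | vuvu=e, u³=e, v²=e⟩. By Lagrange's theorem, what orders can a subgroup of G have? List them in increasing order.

|G| = 6 = 2 · 3. By Lagrange's theorem the order of any subgroup divides 6; the divisors of 6 are 1, 2, 3, 6.

Answer: 1, 2, 3, 6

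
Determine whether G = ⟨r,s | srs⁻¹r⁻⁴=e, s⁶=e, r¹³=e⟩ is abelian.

r·s = rs but s·r = r⁴s, so r·s ≠ s·r and G is not abelian.

Answer: No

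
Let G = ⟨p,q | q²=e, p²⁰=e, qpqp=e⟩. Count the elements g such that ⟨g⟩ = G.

⟨g⟩ = G would require ord(g) = |G| = 40, but the maximum element order in G is 20 < 40. So G is not cyclic and no single element generates it: the count is 0.

Answer: 0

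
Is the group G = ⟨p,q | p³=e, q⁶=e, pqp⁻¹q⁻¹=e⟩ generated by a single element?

|G| = 18, but the maximum element order in G is 6 < 18. No single element generates all of G, so G is not cyclic.

Answer: No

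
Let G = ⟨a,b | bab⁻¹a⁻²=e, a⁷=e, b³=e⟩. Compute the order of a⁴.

Compute successive powers until reaching e:
  (a⁴)¹ = a⁴, (a⁴)² = a, (a⁴)³ = a⁵, (a⁴)⁴ = a², (a⁴)⁵ = a⁶, (a⁴)⁶ = a³, (a⁴)⁷ = e.
The smallest positive k with (a⁴)ᵏ = e is 7.

Answer: 7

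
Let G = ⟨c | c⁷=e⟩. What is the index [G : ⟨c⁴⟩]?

First find ord(c⁴) by computing successive powers:
  (c⁴)¹ = c⁴, (c⁴)² = c, (c⁴)³ = c⁵, (c⁴)⁴ = c², (c⁴)⁵ = c⁶, (c⁴)⁶ = c³, (c⁴)⁷ = e.
So |⟨c⁴⟩| = ord(c⁴) = 7. With |G| = 7, by Lagrange [G : ⟨c⁴⟩] = 7/7 = 1.

Answer: 1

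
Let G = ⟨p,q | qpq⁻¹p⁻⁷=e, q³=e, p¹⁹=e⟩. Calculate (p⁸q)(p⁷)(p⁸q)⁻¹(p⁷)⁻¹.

[(p⁸q), (p⁷)] = (p⁸q)·(p⁷)·(p⁸q)⁻¹·(p⁷)⁻¹.
  (p⁸q) · (p⁷) = q
  q · (p⁷q²) = p¹¹
  (p¹¹) · (p¹²) = p⁴

Answer: p⁴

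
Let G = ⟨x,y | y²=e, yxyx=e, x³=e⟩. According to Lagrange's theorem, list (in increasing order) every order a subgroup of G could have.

|G| = 6 = 2 · 3. By Lagrange's theorem the order of any subgroup divides 6; the divisors of 6 are 1, 2, 3, 6.

Answer: 1, 2, 3, 6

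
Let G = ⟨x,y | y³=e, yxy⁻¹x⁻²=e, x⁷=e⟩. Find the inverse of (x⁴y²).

The order of (x⁴y²) is 3 (smallest k with (x⁴y²)ᵏ = e), so (x⁴y²)⁻¹ = (x⁴y²)² = x⁶y.
Check: (x⁴y²) · (x⁶y) → (x⁴y²) · x⁶ = y²;   (y²) · y = e, giving e as required.

Answer: x⁶y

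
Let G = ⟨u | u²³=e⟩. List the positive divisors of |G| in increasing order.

|G| = 23 = 23. By Lagrange's theorem the order of any subgroup divides 23; the divisors of 23 are 1, 23.

Answer: 1, 23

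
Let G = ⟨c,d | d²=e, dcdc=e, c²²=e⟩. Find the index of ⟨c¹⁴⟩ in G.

First find ord(c¹⁴) by computing successive powers:
  (c¹⁴)¹ = c¹⁴, (c¹⁴)² = c⁶, (c¹⁴)³ = c²⁰, (c¹⁴)⁴ = c¹², (c¹⁴)⁵ = c⁴, (c¹⁴)⁶ = c¹⁸, (c¹⁴)⁷ = c¹⁰, (c¹⁴)⁸ = c², (c¹⁴)⁹ = c¹⁶, (c¹⁴)¹⁰ = c⁸, (c¹⁴)¹¹ = e.
So |⟨c¹⁴⟩| = ord(c¹⁴) = 11. With |G| = 44, by Lagrange [G : ⟨c¹⁴⟩] = 44/11 = 4.

Answer: 4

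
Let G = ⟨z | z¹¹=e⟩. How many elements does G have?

G is generated by a single element, so G is cyclic. The relator gives z¹¹ = e and no smaller power is forced to be e, so the 11 powers {e, z, z², z³, z⁴, z⁵, z⁶, z⁷, z⁸, z⁹, z¹⁰} are distinct. Hence |G| = 11.

Answer: 11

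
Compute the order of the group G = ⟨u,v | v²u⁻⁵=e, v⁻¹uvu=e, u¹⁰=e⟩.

Enumerate words in the generators, reducing via the relations: the distinct elements are
  {e, u, v, uv, u², u³, u⁴, u⁵, u⁶, u⁷, u⁸, u⁹, u²v, u³v, u⁴v, v⁻¹, uv⁻¹, u²v⁻¹, u³v⁻¹, u⁴v⁻¹}.
No further products give new elements, so |G| = 20.

Answer: 20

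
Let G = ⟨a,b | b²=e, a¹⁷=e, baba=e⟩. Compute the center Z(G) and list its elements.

An element z ∈ Z(G) iff z commutes with every generator.
For example e is central: e·a = a = a·e; e·b = b = b·e.
Whereas a ∉ Z(G) since a·b = ab ≠ a¹⁶b = b·a.
Checking each of the 34 elements this way gives Z(G) = {e}, of order 1.

Answer: {e}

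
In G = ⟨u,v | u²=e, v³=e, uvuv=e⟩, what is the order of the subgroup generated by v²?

|⟨v²⟩| equals the order of v². Compute successive powers until reaching e:
  (v²)¹ = v², (v²)² = v, (v²)³ = e.
The smallest positive k with (v²)ᵏ = e is 3, so |⟨v²⟩| = 3.

Answer: 3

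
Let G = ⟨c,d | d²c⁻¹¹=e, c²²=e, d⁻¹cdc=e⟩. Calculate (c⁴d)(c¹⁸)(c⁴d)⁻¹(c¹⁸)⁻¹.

[(c⁴d), (c¹⁸)] = (c⁴d)·(c¹⁸)·(c⁴d)⁻¹·(c¹⁸)⁻¹.
  (c⁴d) · (c¹⁸) = c⁸d
  (c⁸d) · (c⁴d⁻¹) = c⁴
  (c⁴) · (c⁴) = c⁸

Answer: c⁸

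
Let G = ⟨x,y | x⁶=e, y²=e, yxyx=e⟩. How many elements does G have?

Enumerate words in the generators, reducing via the relations: the distinct elements are
  {e, x, y, xy, x², x³, x⁴, x⁵, x²y, x³y, x⁴y, x⁵y}.
No further products give new elements, so |G| = 12.

Answer: 12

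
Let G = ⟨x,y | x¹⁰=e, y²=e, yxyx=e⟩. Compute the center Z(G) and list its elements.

An element z ∈ Z(G) iff z commutes with every generator.
For example x⁵ is central: (x⁵)·x = x⁶ = x·(x⁵); (x⁵)·y = x⁵y = y·(x⁵).
Whereas x ∉ Z(G) since x·y = xy ≠ x⁹y = y·x.
Checking each of the 20 elements this way gives Z(G) = {e, x⁵}, of order 2.

Answer: {e, x⁵}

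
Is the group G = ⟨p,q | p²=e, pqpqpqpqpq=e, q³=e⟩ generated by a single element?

Every cyclic group is abelian. But p·q = pq while q·p = qp, so p·q ≠ q·p and G is not abelian. Hence G is not cyclic.

Answer: No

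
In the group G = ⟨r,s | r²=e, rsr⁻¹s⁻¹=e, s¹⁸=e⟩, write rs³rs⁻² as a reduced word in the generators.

Multiply left to right, reducing at each step:
  r · s³ = rs³
  (rs³) · r = s³
  (s³) · s⁻² = s

Answer: s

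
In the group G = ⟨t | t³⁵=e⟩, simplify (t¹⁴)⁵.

Compute successive powers of (t¹⁴), reducing at each step:
  (t¹⁴)²: (t¹⁴) · t¹⁴ = t²⁸
  (t¹⁴)³: (t²⁸) · t¹⁴ = t⁷
  (t¹⁴)⁴: (t⁷) · t¹⁴ = t²¹
  (t¹⁴)⁵: (t²¹) · t¹⁴ = e

Answer: e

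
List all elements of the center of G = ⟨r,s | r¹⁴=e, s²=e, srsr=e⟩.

An element z ∈ Z(G) iff z commutes with every generator.
For example r⁷ is central: (r⁷)·r = r⁸ = r·(r⁷); (r⁷)·s = r⁷s = s·(r⁷).
Whereas r ∉ Z(G) since r·s = rs ≠ r¹³s = s·r.
Checking each of the 28 elements this way gives Z(G) = {e, r⁷}, of order 2.

Answer: {e, r⁷}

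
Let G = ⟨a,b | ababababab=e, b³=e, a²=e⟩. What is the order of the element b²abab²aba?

Compute successive powers until reaching e:
  (b²abab²aba)¹ = b²abab²aba, (b²abab²aba)² = ab²ab, (b²abab²aba)³ = b²aba, (b²abab²aba)⁴ = ab²abab²ab, (b²abab²aba)⁵ = e.
The smallest positive k with (b²abab²aba)ᵏ = e is 5.

Answer: 5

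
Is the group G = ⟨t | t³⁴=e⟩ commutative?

G has a single generator, so G is cyclic and hence abelian.

Answer: Yes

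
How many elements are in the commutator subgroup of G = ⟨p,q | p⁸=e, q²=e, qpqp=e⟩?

G' = [G, G] is generated by all commutators. The generator-pair commutators are: [p, q] = p².
The subgroup they normally generate is {e, p², p⁴, p⁶}, of order 4.
Check: |G/G'| = 16/4 = 4 is the order of the abelianisation.

Answer: 4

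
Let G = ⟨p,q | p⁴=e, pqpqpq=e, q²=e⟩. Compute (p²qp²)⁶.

Compute successive powers of (p²qp²), reducing at each step:
  (p²qp²)²: (p²qp²) · p² = p²q;   (p²q) · q = p²;   (p²) · p² = e
  (p²qp²)³: e · p² = p²;   (p²) · q = p²q;   (p²q) · p² = p²qp²
  (p²qp²)⁴: (p²qp²) · p² = p²q;   (p²q) · q = p²;   (p²) · p² = e
  (p²qp²)⁵: e · p² = p²;   (p²) · q = p²q;   (p²q) · p² = p²qp²
  (p²qp²)⁶: (p²qp²) · p² = p²q;   (p²q) · q = p²;   (p²) · p² = e

Answer: e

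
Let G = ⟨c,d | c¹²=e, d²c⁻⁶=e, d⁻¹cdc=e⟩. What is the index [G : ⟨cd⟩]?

First find ord(cd) by computing successive powers:
  (cd)¹ = cd, (cd)² = c⁶, (cd)³ = cd⁻¹, (cd)⁴ = e.
So |⟨cd⟩| = ord(cd) = 4. With |G| = 24, by Lagrange [G : ⟨cd⟩] = 24/4 = 6.

Answer: 6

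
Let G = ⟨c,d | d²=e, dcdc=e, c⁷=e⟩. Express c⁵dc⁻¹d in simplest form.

Multiply left to right, reducing at each step:
  (c⁵) · d = c⁵d
  (c⁵d) · c⁻¹ = c⁶d
  (c⁶d) · d = c⁶

Answer: c⁶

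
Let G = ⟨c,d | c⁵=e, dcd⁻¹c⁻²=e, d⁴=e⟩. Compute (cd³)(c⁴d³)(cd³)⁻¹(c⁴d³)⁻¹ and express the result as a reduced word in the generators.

[(cd³), (c⁴d³)] = (cd³)·(c⁴d³)·(cd³)⁻¹·(c⁴d³)⁻¹.
  (cd³) · (c⁴d³) = c³d²
  (c³d²) · (c³d) = d³
  (d³) · (c²d) = c

Answer: c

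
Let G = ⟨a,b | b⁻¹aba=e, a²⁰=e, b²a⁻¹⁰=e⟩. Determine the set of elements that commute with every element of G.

An element z ∈ Z(G) iff z commutes with every generator.
For example a¹⁰ is central: (a¹⁰)·a = a¹¹ = a·(a¹⁰); (a¹⁰)·b = b⁻¹ = b·(a¹⁰).
Whereas a ∉ Z(G) since a·b = ab ≠ a⁹b⁻¹ = b·a.
Checking each of the 40 elements this way gives Z(G) = {e, a¹⁰}, of order 2.

Answer: {e, a¹⁰}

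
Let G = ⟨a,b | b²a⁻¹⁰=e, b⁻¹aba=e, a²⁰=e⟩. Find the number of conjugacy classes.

The conjugacy classes (representative and size) are:
  [e] (size 1), [a] (size 2), [a²] (size 2), [a³] (size 2), [a⁴] (size 2), [a⁵] (size 2), [a¹⁴] (size 2), [a⁷] (size 2), [a⁸] (size 2), [a¹¹] (size 2), [a¹⁰] (size 1), [a²b⁻¹] (size 10), [a⁹b] (size 10).
Class equation: 1 + 2 + 2 + 2 + 2 + 2 + 2 + 2 + 2 + 2 + 1 + 10 + 10 = 40 = |G|. So G has 13 conjugacy classes.

Answer: 13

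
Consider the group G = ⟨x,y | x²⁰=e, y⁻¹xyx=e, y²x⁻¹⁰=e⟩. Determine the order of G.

Enumerate words in the generators, reducing via the relations: the distinct elements are
  {e, x, y, xy, x², x³, x⁴, x⁵, x⁶, x⁷, x⁸, x⁹, x²y, x³y, x¹², x¹³, x¹¹, x¹⁰, x¹⁴, x¹⁵, x¹⁶, x¹⁷, x¹⁸, x¹⁹, x⁴y, x⁵y, x⁶y, x⁷y, x⁸y, x⁹y, y⁻¹, xy⁻¹, x²y⁻¹, x³y⁻¹, x⁴y⁻¹, x⁵y⁻¹, x⁶y⁻¹, x⁷y⁻¹, x⁸y⁻¹, x⁹y⁻¹}.
No further products give new elements, so |G| = 40.

Answer: 40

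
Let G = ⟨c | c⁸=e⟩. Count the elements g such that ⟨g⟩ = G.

G is cyclic of order 8. An element generates G iff its order is 8, and a cyclic group of order 8 has exactly φ(8) = 4 such elements.

Answer: 4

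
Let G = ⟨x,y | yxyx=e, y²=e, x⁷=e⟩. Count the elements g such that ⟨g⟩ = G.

⟨g⟩ = G would require ord(g) = |G| = 14, but the maximum element order in G is 7 < 14. So G is not cyclic and no single element generates it: the count is 0.

Answer: 0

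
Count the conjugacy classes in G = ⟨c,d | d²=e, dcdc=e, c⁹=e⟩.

The conjugacy classes (representative and size) are:
  [e] (size 1), [c⁸] (size 2), [c⁷] (size 2), [c⁶] (size 2), [c⁵] (size 2), [c⁴d] (size 9).
Class equation: 1 + 2 + 2 + 2 + 2 + 9 = 18 = |G|. So G has 6 conjugacy classes.

Answer: 6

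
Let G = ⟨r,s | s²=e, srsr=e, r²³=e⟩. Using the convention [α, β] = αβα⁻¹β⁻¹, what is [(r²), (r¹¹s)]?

[(r²), (r¹¹s)] = (r²)·(r¹¹s)·(r²)⁻¹·(r¹¹s)⁻¹.
  (r²) · (r¹¹s) = r¹³s
  (r¹³s) · (r²¹) = r¹⁵s
  (r¹⁵s) · (r¹¹s) = r⁴

Answer: r⁴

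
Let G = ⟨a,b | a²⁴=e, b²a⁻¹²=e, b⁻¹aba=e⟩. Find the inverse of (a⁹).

The order of (a⁹) is 8 (smallest k with (a⁹)ᵏ = e), so (a⁹)⁻¹ = (a⁹)⁷ = a¹⁵.
Check: (a⁹) · (a¹⁵) → (a⁹) · a¹⁵ = e, giving e as required.

Answer: a¹⁵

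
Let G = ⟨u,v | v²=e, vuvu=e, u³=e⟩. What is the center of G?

An element z ∈ Z(G) iff z commutes with every generator.
For example e is central: e·u = u = u·e; e·v = v = v·e.
Whereas u ∉ Z(G) since u·v = uv ≠ u²v = v·u.
Checking each of the 6 elements this way gives Z(G) = {e}, of order 1.

Answer: {e}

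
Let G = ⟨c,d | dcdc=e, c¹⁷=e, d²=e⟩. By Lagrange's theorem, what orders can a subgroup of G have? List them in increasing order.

|G| = 34 = 2 · 17. By Lagrange's theorem the order of any subgroup divides 34; the divisors of 34 are 1, 2, 17, 34.

Answer: 1, 2, 17, 34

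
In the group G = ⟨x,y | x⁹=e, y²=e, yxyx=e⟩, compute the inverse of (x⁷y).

The order of (x⁷y) is 2 (smallest k with (x⁷y)ᵏ = e), so (x⁷y)⁻¹ = (x⁷y)¹ = x⁷y.
Check: (x⁷y) · (x⁷y) → (x⁷y) · x⁷ = y;   y · y = e, giving e as required.

Answer: x⁷y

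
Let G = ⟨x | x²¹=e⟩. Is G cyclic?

|G| = 21. The element x has order 21 (its powers give 21 distinct elements), so ⟨x⟩ = G and G is cyclic.

Answer: Yes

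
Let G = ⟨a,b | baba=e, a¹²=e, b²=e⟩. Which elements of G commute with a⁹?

⟨a⁹⟩ ⊆ C_G(a⁹) since powers of a⁹ commute with a⁹; so |C_G(a⁹)| ≥ |⟨a⁹⟩| = 4.
By orbit–stabilizer, |C_G(a⁹)| = |G| / |conj. class of a⁹| = 24 / 2 = 12.
The 12 elements commuting with a⁹ are {e, a, a², a³, a⁴, a⁵, a⁶, a⁷, a⁸, a⁹, a¹⁰, a¹¹}.

Answer: {e, a, a², a³, a⁴, a⁵, a⁶, a⁷, a⁸, a⁹, a¹⁰, a¹¹}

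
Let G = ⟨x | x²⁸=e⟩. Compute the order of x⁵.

Compute successive powers until reaching e:
  (x⁵)¹ = x⁵, (x⁵)² = x¹⁰, (x⁵)³ = x¹⁵, (x⁵)⁴ = x²⁰, (x⁵)⁵ = x²⁵, (x⁵)⁶ = x², (x⁵)⁷ = x⁷, (x⁵)⁸ = x¹², (x⁵)⁹ = x¹⁷, (x⁵)¹⁰ = x²², (x⁵)¹¹ = x²⁷, (x⁵)¹² = x⁴, (x⁵)¹³ = x⁹, (x⁵)¹⁴ = x¹⁴, (x⁵)¹⁵ = x¹⁹, (x⁵)¹⁶ = x²⁴, (x⁵)¹⁷ = x, (x⁵)¹⁸ = x⁶, (x⁵)¹⁹ = x¹¹, (x⁵)²⁰ = x¹⁶, (x⁵)²¹ = x²¹, (x⁵)²² = x²⁶, (x⁵)²³ = x³, (x⁵)²⁴ = x⁸, (x⁵)²⁵ = x¹³, (x⁵)²⁶ = x¹⁸, (x⁵)²⁷ = x²³, (x⁵)²⁸ = e.
The smallest positive k with (x⁵)ᵏ = e is 28.

Answer: 28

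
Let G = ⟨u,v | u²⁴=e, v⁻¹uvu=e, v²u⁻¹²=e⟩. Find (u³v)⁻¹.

The order of (u³v) is 4 (smallest k with (u³v)ᵏ = e), so (u³v)⁻¹ = (u³v)³ = u³v⁻¹.
Check: (u³v) · (u³v⁻¹) → (u³v) · u³ = v;   v · v⁻¹ = e, giving e as required.

Answer: u³v⁻¹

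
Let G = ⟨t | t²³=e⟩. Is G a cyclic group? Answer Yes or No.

|G| = 23. The element t has order 23 (its powers give 23 distinct elements), so ⟨t⟩ = G and G is cyclic.

Answer: Yes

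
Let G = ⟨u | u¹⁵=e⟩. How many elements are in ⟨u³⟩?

|⟨u³⟩| equals the order of u³. Compute successive powers until reaching e:
  (u³)¹ = u³, (u³)² = u⁶, (u³)³ = u⁹, (u³)⁴ = u¹², (u³)⁵ = e.
The smallest positive k with (u³)ᵏ = e is 5, so |⟨u³⟩| = 5.

Answer: 5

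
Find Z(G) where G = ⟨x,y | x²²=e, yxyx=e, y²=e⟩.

An element z ∈ Z(G) iff z commutes with every generator.
For example x¹¹ is central: (x¹¹)·x = x¹² = x·(x¹¹); (x¹¹)·y = x¹¹y = y·(x¹¹).
Whereas x ∉ Z(G) since x·y = xy ≠ x²¹y = y·x.
Checking each of the 44 elements this way gives Z(G) = {e, x¹¹}, of order 2.

Answer: {e, x¹¹}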